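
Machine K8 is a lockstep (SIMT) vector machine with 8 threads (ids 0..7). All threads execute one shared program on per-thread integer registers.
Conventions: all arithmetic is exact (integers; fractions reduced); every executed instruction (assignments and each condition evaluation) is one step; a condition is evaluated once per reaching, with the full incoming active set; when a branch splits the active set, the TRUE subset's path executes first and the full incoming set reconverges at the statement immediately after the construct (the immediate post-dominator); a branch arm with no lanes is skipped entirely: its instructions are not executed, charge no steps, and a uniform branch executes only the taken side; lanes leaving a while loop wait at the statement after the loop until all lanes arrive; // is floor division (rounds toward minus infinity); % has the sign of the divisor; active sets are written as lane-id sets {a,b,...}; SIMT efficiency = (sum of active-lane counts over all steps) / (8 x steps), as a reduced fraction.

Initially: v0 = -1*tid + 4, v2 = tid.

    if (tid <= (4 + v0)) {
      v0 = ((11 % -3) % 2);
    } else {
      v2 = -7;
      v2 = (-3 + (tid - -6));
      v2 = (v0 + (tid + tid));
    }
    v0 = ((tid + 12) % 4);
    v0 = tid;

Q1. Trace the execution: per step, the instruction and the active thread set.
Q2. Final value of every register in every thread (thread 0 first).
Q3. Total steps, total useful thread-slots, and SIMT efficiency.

step 0: eval (tid <= (4 + v0))       {0,1,2,3,4,5,6,7}
step 1: v0 <- ((11 % -3) % 2)        {0,1,2,3,4}
step 2: v2 <- -7                     {5,6,7}
step 3: v2 <- (-3 + (tid - -6))      {5,6,7}
step 4: v2 <- (v0 + (tid + tid))     {5,6,7}
step 5: v0 <- ((tid + 12) % 4)       {0,1,2,3,4,5,6,7}
step 6: v0 <- tid                    {0,1,2,3,4,5,6,7}

Answer: 7 steps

v0: 0,1,2,3,4,5,6,7
v2: 0,1,2,3,4,9,10,11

steps = 7; useful = 38; efficiency = 38/56 = 19/28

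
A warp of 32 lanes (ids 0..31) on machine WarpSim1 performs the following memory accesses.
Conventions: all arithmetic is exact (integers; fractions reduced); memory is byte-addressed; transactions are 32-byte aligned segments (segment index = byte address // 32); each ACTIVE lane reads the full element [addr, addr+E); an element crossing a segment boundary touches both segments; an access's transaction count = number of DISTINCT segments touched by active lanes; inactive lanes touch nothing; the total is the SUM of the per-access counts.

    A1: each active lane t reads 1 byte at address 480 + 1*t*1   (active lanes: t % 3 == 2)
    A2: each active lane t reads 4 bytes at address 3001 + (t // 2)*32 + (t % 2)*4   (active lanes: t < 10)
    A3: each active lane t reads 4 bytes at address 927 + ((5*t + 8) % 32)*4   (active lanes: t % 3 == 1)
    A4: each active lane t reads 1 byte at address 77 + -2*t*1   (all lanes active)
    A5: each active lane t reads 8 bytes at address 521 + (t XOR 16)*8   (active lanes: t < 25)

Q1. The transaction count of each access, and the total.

A1: 1 transaction
A2: 6 transactions
A3: 4 transactions
A4: 3 transactions
A5: 8 transactions

Answer: 1,6,4,3,8; total 22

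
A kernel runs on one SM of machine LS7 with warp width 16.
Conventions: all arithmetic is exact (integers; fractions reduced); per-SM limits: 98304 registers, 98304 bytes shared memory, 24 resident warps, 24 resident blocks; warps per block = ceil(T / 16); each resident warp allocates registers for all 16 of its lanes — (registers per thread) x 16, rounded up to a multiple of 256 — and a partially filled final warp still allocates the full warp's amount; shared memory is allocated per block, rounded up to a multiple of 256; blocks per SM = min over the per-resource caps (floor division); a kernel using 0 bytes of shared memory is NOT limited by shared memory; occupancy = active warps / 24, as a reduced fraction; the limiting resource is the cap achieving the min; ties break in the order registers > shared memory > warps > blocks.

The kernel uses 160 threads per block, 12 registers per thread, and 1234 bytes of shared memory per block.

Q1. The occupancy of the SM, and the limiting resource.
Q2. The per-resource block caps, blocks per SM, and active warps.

Answer: occupancy 5/6, limited by warps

registers: 38 blocks
shared memory: 76 blocks
warps: 2 blocks
blocks: 24 blocks

Answer: 2 blocks, 20 active warps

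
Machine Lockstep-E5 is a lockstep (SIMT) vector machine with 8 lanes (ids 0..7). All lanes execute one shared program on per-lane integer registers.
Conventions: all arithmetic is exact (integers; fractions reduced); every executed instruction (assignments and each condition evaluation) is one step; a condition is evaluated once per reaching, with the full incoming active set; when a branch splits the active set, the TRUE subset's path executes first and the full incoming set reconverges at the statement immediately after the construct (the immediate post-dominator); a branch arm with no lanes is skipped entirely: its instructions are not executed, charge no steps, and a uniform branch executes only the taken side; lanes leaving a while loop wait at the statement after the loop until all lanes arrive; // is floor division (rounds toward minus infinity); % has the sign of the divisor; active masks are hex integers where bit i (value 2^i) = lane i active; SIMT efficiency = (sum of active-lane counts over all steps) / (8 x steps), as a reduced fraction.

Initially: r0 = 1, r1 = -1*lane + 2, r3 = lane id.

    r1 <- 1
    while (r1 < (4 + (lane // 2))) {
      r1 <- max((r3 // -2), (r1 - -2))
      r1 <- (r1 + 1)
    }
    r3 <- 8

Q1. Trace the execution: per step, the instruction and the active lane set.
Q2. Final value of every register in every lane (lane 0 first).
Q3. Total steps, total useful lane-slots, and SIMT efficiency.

step 0: r1 <- 1                      0xff
step 1: eval (r1 < (4 + (lane // 2))) 0xff
step 2: r1 <- max((r3 // -2), (r1 - -2)) 0xff
step 3: r1 <- (r1 + 1)               0xff
step 4: eval (r1 < (4 + (lane // 2))) 0xff
step 5: r1 <- max((r3 // -2), (r1 - -2)) 0xfc
step 6: r1 <- (r1 + 1)               0xfc
step 7: eval (r1 < (4 + (lane // 2))) 0xfc
step 8: r3 <- 8                      0xff

Answer: 9 steps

r0: 1,1,1,1,1,1,1,1
r1: 4,4,7,7,7,7,7,7
r3: 8,8,8,8,8,8,8,8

steps = 9; useful = 66; efficiency = 66/72 = 11/12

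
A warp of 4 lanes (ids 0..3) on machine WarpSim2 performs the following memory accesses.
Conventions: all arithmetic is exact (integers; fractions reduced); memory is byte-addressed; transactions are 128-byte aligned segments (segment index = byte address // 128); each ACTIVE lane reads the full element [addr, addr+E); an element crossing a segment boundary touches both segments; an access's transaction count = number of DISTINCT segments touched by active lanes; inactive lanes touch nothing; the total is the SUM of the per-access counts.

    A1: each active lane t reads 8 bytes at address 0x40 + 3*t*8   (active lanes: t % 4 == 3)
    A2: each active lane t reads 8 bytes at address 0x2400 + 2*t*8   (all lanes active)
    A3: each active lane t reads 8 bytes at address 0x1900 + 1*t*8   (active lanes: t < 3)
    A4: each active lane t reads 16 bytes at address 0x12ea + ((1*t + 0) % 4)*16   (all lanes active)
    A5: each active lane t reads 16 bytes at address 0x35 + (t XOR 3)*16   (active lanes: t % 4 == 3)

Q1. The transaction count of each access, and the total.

A1: 1 transaction
A2: 1 transaction
A3: 1 transaction
A4: 2 transactions
A5: 1 transaction

Answer: 1,1,1,2,1; total 6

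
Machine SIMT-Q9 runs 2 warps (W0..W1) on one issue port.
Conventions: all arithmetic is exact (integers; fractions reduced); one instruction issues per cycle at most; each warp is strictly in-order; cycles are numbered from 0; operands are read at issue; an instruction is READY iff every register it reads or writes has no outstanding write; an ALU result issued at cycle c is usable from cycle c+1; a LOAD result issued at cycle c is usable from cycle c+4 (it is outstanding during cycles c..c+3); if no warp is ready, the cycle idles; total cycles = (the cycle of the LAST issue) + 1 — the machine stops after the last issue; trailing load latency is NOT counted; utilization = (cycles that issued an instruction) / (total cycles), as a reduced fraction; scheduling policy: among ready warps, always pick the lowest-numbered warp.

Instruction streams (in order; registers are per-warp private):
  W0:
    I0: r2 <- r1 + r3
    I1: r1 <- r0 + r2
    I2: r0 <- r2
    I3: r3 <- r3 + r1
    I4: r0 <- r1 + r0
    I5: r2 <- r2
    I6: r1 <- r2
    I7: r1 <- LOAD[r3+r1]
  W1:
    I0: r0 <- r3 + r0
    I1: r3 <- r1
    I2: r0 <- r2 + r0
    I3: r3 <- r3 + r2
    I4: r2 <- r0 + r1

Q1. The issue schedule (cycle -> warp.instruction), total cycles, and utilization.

cycle 0: W0.I0
cycle 1: W0.I1
cycle 2: W0.I2
cycle 3: W0.I3
cycle 4: W0.I4
cycle 5: W0.I5
cycle 6: W0.I6
cycle 7: W0.I7
cycle 8: W1.I0
cycle 9: W1.I1
cycle 10: W1.I2
cycle 11: W1.I3
cycle 12: W1.I4

Answer: 13 cycles, utilization 1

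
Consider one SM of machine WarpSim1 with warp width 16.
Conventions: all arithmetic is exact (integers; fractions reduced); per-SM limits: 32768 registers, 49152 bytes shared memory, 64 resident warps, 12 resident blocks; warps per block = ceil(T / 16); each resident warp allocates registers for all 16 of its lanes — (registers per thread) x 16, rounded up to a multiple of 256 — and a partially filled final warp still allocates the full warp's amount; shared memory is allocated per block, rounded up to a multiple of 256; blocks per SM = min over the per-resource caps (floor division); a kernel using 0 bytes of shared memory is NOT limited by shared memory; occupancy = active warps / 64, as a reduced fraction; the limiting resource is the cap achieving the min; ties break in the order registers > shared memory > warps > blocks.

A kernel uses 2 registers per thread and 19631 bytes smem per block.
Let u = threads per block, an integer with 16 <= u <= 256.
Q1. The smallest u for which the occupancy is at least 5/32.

Answer: u = 65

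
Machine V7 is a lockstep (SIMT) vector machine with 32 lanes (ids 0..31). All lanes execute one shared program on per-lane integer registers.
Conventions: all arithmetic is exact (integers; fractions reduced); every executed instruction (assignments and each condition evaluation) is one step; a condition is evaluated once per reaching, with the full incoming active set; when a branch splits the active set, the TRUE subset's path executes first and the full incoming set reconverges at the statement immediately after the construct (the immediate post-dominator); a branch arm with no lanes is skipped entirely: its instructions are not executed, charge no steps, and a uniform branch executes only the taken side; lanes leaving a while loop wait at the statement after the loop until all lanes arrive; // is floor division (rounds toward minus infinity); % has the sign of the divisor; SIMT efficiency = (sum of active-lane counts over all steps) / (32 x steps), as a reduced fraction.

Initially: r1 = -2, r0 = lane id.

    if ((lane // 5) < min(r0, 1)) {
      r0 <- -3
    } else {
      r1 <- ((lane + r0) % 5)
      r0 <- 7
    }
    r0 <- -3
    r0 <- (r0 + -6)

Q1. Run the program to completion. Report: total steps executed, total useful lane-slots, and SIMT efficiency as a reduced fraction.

Answer: 6 steps, 156 useful, 13/16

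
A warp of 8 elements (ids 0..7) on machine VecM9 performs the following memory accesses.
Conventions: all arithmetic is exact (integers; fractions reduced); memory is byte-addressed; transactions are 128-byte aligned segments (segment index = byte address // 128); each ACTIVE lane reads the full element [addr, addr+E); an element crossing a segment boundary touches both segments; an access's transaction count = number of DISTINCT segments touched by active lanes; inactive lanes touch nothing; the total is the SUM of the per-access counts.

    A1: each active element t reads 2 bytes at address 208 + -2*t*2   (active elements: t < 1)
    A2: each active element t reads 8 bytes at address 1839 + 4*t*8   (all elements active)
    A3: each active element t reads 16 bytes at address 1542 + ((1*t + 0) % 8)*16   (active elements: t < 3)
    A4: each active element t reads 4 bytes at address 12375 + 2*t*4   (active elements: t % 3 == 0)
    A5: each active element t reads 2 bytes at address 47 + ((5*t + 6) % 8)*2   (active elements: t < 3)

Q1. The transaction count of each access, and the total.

A1: 1 transaction
A2: 3 transactions
A3: 1 transaction
A4: 2 transactions
A5: 1 transaction

Answer: 1,3,1,2,1; total 8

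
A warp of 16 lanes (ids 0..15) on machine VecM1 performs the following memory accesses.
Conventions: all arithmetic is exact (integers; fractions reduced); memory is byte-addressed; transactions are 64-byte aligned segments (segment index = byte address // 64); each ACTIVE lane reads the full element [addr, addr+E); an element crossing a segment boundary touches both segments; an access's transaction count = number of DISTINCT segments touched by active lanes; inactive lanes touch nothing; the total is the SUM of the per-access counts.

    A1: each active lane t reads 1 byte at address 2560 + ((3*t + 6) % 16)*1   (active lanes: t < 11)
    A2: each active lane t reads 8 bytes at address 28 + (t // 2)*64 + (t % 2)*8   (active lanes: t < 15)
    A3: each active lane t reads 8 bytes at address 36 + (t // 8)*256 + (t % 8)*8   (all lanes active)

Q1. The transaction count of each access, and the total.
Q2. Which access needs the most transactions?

A1: 1 transaction
A2: 8 transactions
A3: 4 transactions

Answer: 1,8,4; total 13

Answer: A2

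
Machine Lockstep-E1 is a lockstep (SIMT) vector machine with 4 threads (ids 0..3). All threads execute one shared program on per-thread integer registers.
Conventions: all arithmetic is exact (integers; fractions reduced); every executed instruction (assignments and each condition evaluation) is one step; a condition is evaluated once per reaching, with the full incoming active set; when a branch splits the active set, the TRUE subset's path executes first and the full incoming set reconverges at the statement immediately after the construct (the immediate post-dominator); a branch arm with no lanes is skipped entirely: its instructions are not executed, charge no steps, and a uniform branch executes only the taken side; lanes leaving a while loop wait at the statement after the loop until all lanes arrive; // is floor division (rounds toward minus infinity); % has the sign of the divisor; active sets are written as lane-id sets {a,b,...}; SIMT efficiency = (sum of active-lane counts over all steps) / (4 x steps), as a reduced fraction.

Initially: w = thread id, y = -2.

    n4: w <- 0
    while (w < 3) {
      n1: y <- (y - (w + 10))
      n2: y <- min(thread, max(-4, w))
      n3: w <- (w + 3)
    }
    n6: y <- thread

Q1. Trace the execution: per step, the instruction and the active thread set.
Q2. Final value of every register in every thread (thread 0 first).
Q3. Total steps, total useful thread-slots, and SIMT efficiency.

step 0: w <- 0                       {0,1,2,3}
step 1: eval (w < 3)                 {0,1,2,3}
step 2: y <- (y - (w + 10))          {0,1,2,3}
step 3: y <- min(thread, max(-4, w)) {0,1,2,3}
step 4: w <- (w + 3)                 {0,1,2,3}
step 5: eval (w < 3)                 {0,1,2,3}
step 6: y <- thread                  {0,1,2,3}

Answer: 7 steps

w: 3,3,3,3
y: 0,1,2,3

steps = 7; useful = 28; efficiency = 28/28 = 1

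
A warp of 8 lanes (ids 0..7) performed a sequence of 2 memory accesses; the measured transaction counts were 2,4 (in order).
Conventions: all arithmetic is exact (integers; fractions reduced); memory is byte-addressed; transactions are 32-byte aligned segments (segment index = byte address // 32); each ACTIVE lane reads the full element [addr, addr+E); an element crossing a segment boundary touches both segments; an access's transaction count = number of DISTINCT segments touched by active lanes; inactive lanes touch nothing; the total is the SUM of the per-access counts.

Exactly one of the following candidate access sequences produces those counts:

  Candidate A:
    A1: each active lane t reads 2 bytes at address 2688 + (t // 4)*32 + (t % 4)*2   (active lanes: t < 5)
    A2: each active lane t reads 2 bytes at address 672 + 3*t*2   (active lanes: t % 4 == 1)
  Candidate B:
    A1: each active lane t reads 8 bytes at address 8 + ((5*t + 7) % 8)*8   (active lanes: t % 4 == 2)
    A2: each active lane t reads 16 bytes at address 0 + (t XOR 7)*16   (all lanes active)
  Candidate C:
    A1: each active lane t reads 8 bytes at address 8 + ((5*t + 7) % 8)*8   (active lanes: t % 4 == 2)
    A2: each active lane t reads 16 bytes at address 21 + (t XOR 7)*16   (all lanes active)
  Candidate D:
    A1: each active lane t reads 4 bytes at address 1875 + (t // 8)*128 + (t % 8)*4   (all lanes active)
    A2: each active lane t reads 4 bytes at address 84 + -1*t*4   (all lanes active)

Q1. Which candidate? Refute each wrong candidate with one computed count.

A: A2 gives 1 transaction, not 4
C: A2 gives 5 transactions, not 4
D: A2 gives 2 transactions, not 4
B: all counts match (2,4)

Answer: B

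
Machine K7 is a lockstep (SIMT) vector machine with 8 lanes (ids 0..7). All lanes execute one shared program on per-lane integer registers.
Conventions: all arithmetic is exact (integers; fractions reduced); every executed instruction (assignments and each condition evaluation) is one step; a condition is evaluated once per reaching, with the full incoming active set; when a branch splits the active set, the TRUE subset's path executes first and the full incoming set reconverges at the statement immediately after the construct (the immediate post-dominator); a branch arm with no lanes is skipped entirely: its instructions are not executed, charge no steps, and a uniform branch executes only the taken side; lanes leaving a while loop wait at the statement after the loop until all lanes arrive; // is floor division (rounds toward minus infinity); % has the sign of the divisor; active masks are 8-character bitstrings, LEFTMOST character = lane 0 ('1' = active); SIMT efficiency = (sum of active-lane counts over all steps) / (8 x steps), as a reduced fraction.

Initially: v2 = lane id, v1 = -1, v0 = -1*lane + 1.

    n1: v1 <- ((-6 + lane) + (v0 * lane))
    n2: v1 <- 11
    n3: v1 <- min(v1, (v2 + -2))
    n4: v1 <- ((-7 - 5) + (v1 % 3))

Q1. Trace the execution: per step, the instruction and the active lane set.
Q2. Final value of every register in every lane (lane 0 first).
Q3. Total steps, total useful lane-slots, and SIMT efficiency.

step 0: v1 <- ((-6 + lane) + (v0 * lane)) 11111111
step 1: v1 <- 11                     11111111
step 2: v1 <- min(v1, (v2 + -2))     11111111
step 3: v1 <- ((-7 - 5) + (v1 % 3))  11111111

Answer: 4 steps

v2: 0,1,2,3,4,5,6,7
v1: -11,-10,-12,-11,-10,-12,-11,-10
v0: 1,0,-1,-2,-3,-4,-5,-6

steps = 4; useful = 32; efficiency = 32/32 = 1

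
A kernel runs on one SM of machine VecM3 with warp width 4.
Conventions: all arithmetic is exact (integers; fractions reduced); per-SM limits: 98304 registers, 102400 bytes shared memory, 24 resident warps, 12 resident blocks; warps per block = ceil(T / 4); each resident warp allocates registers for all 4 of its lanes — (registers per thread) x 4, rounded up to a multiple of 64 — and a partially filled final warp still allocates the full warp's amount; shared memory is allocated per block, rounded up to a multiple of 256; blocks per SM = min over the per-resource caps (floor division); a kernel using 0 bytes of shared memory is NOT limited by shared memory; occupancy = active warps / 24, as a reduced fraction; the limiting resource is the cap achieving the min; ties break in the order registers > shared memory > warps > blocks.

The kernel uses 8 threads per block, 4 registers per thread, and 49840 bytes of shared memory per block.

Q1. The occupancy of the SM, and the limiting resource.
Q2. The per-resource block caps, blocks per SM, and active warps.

Answer: occupancy 1/6, limited by shared memory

registers: 768 blocks
shared memory: 2 blocks
warps: 12 blocks
blocks: 12 blocks

Answer: 2 blocks, 4 active warps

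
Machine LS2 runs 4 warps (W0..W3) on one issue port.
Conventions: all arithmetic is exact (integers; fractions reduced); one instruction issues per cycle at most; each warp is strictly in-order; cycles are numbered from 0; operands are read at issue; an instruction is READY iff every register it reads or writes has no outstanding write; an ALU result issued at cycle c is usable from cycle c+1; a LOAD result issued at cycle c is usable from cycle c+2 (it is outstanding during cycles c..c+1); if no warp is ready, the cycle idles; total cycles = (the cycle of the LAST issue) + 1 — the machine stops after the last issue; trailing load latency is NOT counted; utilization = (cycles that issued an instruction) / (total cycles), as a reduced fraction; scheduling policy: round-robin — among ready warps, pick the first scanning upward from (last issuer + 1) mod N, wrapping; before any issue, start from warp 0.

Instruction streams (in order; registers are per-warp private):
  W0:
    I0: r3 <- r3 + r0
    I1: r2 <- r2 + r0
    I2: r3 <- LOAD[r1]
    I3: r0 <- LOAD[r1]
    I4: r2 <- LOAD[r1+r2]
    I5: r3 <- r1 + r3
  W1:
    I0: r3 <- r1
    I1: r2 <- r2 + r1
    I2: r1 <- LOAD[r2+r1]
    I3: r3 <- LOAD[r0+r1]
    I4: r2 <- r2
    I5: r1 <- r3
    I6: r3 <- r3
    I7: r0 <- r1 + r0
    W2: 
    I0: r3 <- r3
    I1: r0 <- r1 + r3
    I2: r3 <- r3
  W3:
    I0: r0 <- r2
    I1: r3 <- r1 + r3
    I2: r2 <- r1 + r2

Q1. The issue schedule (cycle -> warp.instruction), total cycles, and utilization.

cycle 0: W0.I0
cycle 1: W1.I0
cycle 2: W2.I0
cycle 3: W3.I0
cycle 4: W0.I1
cycle 5: W1.I1
cycle 6: W2.I1
cycle 7: W3.I1
cycle 8: W0.I2
cycle 9: W1.I2
cycle 10: W2.I2
cycle 11: W3.I2
cycle 12: W0.I3
cycle 13: W1.I3
cycle 14: W0.I4
cycle 15: W1.I4
cycle 16: W0.I5
cycle 17: W1.I5
cycle 18: W1.I6
cycle 19: W1.I7

Answer: 20 cycles, utilization 1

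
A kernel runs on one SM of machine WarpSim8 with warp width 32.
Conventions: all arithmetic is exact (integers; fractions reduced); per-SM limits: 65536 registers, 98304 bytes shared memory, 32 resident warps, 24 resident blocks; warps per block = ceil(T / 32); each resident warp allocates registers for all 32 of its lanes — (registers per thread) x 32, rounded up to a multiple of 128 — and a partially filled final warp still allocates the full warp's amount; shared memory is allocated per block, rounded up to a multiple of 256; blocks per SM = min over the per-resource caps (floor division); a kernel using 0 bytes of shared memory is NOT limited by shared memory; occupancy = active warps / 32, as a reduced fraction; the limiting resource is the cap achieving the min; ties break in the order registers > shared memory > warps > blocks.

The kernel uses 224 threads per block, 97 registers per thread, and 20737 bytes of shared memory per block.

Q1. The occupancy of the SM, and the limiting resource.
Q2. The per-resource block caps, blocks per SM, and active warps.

Answer: occupancy 7/16, limited by registers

registers: 2 blocks
shared memory: 4 blocks
warps: 4 blocks
blocks: 24 blocks

Answer: 2 blocks, 14 active warps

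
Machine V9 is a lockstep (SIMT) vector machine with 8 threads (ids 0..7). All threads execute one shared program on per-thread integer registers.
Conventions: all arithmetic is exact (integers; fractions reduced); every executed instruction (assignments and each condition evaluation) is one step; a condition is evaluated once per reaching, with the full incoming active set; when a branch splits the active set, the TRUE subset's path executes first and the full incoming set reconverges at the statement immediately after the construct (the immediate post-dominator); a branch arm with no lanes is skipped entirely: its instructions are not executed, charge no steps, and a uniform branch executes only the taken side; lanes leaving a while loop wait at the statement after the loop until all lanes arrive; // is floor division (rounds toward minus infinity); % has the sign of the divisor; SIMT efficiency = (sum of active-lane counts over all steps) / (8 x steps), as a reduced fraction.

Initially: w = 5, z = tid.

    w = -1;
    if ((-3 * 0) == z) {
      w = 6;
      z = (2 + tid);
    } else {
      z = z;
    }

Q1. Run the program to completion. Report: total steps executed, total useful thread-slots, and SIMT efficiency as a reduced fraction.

Answer: 5 steps, 25 useful, 5/8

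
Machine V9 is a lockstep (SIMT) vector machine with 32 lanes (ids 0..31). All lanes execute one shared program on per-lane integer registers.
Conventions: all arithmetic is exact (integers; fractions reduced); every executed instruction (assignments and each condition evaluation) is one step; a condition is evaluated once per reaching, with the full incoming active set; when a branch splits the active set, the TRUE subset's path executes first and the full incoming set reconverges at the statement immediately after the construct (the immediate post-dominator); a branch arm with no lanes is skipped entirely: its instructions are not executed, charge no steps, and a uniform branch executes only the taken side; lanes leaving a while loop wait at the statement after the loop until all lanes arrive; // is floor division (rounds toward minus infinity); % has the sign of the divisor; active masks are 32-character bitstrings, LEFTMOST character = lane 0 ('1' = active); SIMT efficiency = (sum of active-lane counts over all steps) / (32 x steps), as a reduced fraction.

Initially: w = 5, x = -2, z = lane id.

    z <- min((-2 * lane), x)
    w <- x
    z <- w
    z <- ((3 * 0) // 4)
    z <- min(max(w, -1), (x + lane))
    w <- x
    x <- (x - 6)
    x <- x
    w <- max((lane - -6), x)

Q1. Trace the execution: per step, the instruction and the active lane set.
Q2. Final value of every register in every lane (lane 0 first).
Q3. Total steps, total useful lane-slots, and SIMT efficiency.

step 0: z <- min((-2 * lane), x)     11111111111111111111111111111111
step 1: w <- x                       11111111111111111111111111111111
step 2: z <- w                       11111111111111111111111111111111
step 3: z <- ((3 * 0) // 4)          11111111111111111111111111111111
step 4: z <- min(max(w, -1), (x + lane)) 11111111111111111111111111111111
step 5: w <- x                       11111111111111111111111111111111
step 6: x <- (x - 6)                 11111111111111111111111111111111
step 7: x <- x                       11111111111111111111111111111111
step 8: w <- max((lane - -6), x)     11111111111111111111111111111111

Answer: 9 steps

w: 6,7,8,9,10,11,12,13,14,15,16,17,18,19,20,21,22,23,24,25,26,27,28,29,30,31,32,33,34,35,36,37
x: -8,-8,-8,-8,-8,-8,-8,-8,-8,-8,-8,-8,-8,-8,-8,-8,-8,-8,-8,-8,-8,-8,-8,-8,-8,-8,-8,-8,-8,-8,-8,-8
z: -2,-1,-1,-1,-1,-1,-1,-1,-1,-1,-1,-1,-1,-1,-1,-1,-1,-1,-1,-1,-1,-1,-1,-1,-1,-1,-1,-1,-1,-1,-1,-1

steps = 9; useful = 288; efficiency = 288/288 = 1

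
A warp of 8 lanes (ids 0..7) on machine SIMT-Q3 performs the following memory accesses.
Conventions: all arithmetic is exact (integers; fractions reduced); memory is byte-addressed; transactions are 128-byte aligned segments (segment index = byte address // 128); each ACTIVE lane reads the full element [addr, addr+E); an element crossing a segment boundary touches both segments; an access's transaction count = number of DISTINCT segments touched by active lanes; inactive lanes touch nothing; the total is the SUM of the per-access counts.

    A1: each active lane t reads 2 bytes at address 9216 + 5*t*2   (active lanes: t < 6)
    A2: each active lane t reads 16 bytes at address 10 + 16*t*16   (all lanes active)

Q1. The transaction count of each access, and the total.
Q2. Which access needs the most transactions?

A1: 1 transaction
A2: 8 transactions

Answer: 1,8; total 9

Answer: A2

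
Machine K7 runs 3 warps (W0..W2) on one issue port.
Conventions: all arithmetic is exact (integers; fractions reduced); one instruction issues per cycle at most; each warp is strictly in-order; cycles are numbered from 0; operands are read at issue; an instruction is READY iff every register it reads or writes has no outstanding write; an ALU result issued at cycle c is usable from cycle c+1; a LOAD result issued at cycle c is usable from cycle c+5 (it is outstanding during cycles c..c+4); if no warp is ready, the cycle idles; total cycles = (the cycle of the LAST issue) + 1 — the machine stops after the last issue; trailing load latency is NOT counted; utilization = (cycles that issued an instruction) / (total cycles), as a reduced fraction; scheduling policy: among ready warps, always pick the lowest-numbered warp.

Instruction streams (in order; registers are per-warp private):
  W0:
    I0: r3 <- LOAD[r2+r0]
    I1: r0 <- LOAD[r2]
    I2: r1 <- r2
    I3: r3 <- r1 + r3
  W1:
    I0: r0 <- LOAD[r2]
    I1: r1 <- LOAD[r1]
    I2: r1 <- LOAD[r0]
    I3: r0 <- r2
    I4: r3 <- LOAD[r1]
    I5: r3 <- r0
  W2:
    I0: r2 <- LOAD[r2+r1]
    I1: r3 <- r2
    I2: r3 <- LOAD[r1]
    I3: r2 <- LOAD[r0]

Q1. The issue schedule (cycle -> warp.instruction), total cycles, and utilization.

cycle 0: W0.I0
cycle 1: W0.I1
cycle 2: W0.I2
cycle 3: W1.I0
cycle 4: W1.I1
cycle 5: W0.I3
cycle 6: W2.I0
cycle 7: idle
cycle 8: idle
cycle 9: W1.I2
cycle 10: W1.I3
cycle 11: W2.I1
cycle 12: W2.I2
cycle 13: W2.I3
cycle 14: W1.I4
cycle 15: idle
cycle 16: idle
cycle 17: idle
cycle 18: idle
cycle 19: W1.I5

Answer: 20 cycles, utilization 7/10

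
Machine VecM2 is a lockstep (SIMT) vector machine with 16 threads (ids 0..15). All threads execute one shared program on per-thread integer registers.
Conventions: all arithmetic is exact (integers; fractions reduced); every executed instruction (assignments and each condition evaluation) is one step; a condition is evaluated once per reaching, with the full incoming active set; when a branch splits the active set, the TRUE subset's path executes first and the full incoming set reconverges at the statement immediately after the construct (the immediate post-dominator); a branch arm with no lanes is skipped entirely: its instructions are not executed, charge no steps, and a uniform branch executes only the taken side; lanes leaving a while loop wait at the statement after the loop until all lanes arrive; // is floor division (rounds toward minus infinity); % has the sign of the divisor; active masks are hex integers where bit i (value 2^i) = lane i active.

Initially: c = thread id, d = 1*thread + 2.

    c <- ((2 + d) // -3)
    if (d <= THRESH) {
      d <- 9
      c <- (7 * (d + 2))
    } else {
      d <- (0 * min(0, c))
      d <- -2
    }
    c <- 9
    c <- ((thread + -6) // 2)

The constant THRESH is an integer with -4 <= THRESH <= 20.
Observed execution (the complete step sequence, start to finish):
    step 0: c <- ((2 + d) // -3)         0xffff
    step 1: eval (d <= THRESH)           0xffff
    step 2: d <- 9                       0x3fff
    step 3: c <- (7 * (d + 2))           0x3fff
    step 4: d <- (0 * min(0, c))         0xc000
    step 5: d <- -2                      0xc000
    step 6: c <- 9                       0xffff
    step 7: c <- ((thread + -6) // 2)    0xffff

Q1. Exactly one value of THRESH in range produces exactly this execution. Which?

Answer: THRESH = 15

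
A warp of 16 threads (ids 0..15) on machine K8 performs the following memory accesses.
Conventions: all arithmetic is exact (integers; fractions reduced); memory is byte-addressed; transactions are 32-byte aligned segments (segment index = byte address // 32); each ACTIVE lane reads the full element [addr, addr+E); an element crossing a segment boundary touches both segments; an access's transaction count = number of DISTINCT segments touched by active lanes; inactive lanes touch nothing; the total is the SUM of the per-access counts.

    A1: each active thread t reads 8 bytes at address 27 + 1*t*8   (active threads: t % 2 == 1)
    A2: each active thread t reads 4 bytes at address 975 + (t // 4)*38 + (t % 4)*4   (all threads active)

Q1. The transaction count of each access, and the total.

A1: 4 transactions
A2: 5 transactions

Answer: 4,5; total 9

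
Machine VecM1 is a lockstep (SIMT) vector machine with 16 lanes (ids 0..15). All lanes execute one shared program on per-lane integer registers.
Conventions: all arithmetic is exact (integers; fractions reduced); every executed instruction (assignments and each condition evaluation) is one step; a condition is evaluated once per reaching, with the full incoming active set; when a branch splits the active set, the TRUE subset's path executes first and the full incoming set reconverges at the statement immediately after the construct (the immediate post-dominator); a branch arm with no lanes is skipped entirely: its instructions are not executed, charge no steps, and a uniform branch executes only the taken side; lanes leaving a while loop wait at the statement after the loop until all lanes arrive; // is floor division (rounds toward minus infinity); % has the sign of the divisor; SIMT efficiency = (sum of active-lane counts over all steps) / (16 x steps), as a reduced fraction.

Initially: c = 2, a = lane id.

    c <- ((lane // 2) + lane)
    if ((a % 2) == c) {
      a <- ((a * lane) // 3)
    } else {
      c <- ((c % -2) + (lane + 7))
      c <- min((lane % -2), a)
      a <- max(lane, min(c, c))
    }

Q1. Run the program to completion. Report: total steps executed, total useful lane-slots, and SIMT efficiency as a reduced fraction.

Answer: 6 steps, 76 useful, 19/24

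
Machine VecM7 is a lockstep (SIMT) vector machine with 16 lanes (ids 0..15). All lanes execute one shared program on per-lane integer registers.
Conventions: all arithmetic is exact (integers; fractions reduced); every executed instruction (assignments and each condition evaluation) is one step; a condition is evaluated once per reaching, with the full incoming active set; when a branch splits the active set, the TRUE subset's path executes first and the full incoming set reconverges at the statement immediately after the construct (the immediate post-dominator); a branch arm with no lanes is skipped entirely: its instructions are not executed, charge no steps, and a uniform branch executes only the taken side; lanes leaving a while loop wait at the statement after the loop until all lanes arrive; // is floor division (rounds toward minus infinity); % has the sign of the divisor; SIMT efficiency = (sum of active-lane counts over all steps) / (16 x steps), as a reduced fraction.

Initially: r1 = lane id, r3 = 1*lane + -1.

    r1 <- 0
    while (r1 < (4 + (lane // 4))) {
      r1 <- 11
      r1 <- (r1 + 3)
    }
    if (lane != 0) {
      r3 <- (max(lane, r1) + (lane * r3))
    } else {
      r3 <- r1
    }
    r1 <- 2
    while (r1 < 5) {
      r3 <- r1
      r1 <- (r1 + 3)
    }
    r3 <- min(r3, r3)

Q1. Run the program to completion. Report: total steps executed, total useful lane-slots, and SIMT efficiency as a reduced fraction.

Answer: 14 steps, 208 useful, 13/14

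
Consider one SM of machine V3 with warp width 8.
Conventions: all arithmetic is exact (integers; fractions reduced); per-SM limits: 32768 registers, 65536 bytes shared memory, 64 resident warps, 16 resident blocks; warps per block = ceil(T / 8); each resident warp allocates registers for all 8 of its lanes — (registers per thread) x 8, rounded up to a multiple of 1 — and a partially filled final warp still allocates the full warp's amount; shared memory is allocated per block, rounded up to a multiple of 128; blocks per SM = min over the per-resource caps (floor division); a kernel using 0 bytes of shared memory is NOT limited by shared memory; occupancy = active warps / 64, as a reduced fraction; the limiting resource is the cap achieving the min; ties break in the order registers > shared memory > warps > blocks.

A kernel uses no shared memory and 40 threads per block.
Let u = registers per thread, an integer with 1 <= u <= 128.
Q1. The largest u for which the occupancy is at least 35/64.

Answer: u = 117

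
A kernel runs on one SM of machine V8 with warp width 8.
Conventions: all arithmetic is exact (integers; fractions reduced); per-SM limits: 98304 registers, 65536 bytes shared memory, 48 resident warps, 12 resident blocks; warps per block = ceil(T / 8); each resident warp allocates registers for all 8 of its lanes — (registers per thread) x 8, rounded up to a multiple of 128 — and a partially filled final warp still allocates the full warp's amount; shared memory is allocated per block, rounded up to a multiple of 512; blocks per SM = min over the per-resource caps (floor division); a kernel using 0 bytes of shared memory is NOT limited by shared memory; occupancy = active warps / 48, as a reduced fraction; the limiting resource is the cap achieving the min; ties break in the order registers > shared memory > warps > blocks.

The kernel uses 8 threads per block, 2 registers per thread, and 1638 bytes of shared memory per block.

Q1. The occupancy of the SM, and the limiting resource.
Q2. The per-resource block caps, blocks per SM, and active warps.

Answer: occupancy 1/4, limited by blocks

registers: 768 blocks
shared memory: 32 blocks
warps: 48 blocks
blocks: 12 blocks

Answer: 12 blocks, 12 active warps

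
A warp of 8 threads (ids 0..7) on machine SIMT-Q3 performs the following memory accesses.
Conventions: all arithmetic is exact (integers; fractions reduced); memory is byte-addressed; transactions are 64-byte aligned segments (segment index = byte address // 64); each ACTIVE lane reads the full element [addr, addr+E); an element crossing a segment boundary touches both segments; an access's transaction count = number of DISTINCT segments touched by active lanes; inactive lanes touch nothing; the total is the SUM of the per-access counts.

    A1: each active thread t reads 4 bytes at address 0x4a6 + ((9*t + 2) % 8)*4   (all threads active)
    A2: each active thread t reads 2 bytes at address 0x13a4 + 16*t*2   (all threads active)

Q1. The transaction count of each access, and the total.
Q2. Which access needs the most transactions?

A1: 2 transactions
A2: 5 transactions

Answer: 2,5; total 7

Answer: A2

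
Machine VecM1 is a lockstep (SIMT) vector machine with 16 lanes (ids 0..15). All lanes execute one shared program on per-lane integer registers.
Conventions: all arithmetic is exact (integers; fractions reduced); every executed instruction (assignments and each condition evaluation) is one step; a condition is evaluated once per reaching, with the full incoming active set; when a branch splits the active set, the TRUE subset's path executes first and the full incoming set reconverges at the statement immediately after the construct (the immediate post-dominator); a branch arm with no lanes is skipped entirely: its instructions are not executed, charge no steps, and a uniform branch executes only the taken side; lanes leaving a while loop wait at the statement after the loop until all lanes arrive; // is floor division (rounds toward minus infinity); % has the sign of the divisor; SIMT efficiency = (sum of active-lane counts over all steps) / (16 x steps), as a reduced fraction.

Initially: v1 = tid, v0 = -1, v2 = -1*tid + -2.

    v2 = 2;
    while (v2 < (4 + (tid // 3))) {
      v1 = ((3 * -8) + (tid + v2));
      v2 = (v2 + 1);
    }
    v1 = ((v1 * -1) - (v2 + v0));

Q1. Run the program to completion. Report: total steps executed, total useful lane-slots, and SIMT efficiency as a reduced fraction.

Answer: 24 steps, 249 useful, 83/128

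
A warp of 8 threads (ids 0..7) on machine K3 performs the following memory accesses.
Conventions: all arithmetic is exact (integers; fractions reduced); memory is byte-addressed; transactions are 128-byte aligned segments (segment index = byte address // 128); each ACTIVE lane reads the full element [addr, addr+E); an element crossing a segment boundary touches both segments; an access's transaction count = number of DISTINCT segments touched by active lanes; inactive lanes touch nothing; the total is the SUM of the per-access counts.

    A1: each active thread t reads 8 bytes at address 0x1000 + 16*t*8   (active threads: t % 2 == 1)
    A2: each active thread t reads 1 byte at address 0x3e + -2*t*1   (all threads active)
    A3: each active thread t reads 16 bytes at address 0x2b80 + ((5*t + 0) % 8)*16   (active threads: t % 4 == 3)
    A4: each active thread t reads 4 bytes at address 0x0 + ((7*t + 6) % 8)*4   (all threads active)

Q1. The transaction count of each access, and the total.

A1: 4 transactions
A2: 1 transaction
A3: 1 transaction
A4: 1 transaction

Answer: 4,1,1,1; total 7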